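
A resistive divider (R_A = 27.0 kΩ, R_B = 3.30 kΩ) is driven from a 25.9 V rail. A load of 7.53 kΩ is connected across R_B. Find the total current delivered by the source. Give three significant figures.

I ≈ 0.884 mA

R_B‖R_L = 2.294 kΩ, so the source sees R_A + R_B‖R_L = 29.29 kΩ.
I = 25.9 V / 29.29 kΩ = 0.884 mA.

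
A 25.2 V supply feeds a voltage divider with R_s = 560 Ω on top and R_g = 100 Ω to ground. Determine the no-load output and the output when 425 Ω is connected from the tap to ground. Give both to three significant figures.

Unloaded: 3.82 V; loaded: 3.18 V

Open-circuit: V = 25.2 × 100/(560 + 100) = 3.82 V.
With the load, R_g becomes R_g‖R_L = 80.95 Ω, so V = 25.2 × 80.95/641.0 = 3.18 V.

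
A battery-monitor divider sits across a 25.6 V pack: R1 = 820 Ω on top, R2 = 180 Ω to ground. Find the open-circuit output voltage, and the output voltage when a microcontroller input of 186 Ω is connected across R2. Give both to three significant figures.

Open-circuit: V = 25.6 × 180/(820 + 180) = 4.61 V.
With the load, R2 becomes R2‖R_L = 91.48 Ω, so V = 25.6 × 91.48/911.5 = 2.57 V.

Unloaded: 4.61 V; loaded: 2.57 V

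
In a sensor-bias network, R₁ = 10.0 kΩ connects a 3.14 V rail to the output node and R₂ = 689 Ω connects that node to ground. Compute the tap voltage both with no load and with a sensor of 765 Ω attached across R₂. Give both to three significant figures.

Open-circuit: V = 3.14 × 689/(10000 + 689) = 0.202 V.
With the load, R₂ becomes R₂‖R_L = 362.5 Ω, so V = 3.14 × 362.5/10360 = 0.110 V.

Unloaded: 0.202 V; loaded: 0.110 V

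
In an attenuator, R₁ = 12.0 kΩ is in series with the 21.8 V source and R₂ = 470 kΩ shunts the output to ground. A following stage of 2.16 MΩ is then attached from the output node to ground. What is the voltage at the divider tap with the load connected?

The load sits in parallel with R₂: R₂‖R_L = (470 × 2160) / (470 + 2160) = 386.0 kΩ.
V_out = 21.8 × 386.0 / (12.0 + 386.0) = 21.8 × 386.0/398.0 = 21.1 V.
(Unloaded it would have been 21.3 V.)

V_out ≈ 21.1 V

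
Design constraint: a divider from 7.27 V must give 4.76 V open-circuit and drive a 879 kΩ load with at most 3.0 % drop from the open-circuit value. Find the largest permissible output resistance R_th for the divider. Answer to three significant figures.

R_th ≤ 27.2 kΩ

Loading drop = R_th/(R_th + R_L) ≤ 0.0300, so R_th ≤ R_L · ε/(1−ε) = 879 kΩ × 0.0300/0.9700 = 27.2 kΩ.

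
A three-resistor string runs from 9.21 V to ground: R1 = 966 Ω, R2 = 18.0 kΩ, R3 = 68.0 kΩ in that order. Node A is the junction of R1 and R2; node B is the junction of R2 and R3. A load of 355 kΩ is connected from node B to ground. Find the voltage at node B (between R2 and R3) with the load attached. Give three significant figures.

V ≈ 6.91 V

At node B, R3 is in parallel with the load: R3‖R_L = 57070 Ω.
Below node A the resistance is R2 + (R3‖R_L) = 75070 Ω, so V_A = 9.21 × 75070/76030 = 9.093 V.
Then V_B = V_A × (R3‖R_L)/(R2 + R3‖R_L) = 9.093 × 57070/75070 = 6.91 V.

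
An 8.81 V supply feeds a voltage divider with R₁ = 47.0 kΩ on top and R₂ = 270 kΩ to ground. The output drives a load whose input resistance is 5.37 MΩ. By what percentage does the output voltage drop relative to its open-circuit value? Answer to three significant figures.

0.740 %

The divider's output (Thévenin) resistance is R₁‖R₂ = 40.03 kΩ.
Fractional drop under load = R_th/(R_th + R_L) = 40.03 / (40.03 + 5370) = 0.007400.
So the output falls by 0.740 %.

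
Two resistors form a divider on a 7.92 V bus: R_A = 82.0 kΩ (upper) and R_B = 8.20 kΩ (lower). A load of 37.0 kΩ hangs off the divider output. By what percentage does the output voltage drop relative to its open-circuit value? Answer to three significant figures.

The divider's output (Thévenin) resistance is R_A‖R_B = 7.455 kΩ.
Fractional drop under load = R_th/(R_th + R_L) = 7.455 / (7.455 + 37.0) = 0.1677.
So the output falls by 16.8 %.

16.8 %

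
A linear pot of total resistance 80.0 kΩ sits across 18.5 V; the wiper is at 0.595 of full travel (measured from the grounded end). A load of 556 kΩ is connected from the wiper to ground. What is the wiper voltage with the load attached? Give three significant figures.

The wiper splits the pot into (1−α)R = 32.40 kΩ above and αR = 47.60 kΩ below.
Lower section ‖ load = 43.85 kΩ.
V_wiper = 18.5 × 43.85/(32.40 + 43.85) = 10.6 V.

V ≈ 10.6 V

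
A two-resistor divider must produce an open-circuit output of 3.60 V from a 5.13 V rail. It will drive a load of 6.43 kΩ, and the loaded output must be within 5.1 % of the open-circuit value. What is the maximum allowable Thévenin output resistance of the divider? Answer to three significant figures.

Loading drop = R_th/(R_th + R_L) ≤ 0.0510, so R_th ≤ R_L · ε/(1−ε) = 6.43 kΩ × 0.0510/0.9490 = 346 Ω.

R_th ≤ 346 Ω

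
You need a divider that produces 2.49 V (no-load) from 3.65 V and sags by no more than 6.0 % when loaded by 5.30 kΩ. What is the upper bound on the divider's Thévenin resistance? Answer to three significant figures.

R_th ≤ 338 Ω

Loading drop = R_th/(R_th + R_L) ≤ 0.0600, so R_th ≤ R_L · ε/(1−ε) = 5.30 kΩ × 0.0600/0.9400 = 338 Ω.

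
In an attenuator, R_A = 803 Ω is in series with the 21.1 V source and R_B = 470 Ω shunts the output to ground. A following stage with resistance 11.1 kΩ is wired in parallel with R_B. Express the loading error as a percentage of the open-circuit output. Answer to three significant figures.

2.60 %

The divider's output (Thévenin) resistance is R_A‖R_B = 296.5 Ω.
Fractional drop under load = R_th/(R_th + R_L) = 296.5 / (296.5 + 11100) = 0.02601.
So the output falls by 2.60 %.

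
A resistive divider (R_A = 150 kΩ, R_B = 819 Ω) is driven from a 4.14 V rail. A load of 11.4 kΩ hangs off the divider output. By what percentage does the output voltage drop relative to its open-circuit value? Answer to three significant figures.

6.67 %

The divider's output (Thévenin) resistance is R_A‖R_B = 814.6 Ω.
Fractional drop under load = R_th/(R_th + R_L) = 814.6 / (814.6 + 11400) = 0.06669.
So the output falls by 6.67 %.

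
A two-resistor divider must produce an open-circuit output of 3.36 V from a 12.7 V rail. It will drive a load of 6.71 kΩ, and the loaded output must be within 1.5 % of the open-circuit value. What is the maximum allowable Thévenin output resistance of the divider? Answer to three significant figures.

R_th ≤ 102 Ω

Loading drop = R_th/(R_th + R_L) ≤ 0.0150, so R_th ≤ R_L · ε/(1−ε) = 6.71 kΩ × 0.0150/0.9850 = 102 Ω.
(Any R1, R2 with R2/(R1+R2) = 0.265 and R1‖R2 ≤ 102 Ω will meet the spec.)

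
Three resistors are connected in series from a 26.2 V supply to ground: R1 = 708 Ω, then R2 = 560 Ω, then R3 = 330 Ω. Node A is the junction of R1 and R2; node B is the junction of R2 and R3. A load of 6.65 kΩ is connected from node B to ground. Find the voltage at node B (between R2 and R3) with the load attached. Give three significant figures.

At node B, R3 is in parallel with the load: R3‖R_L = 314.4 Ω.
Below node A the resistance is R2 + (R3‖R_L) = 874.4 Ω, so V_A = 26.2 × 874.4/1582 = 14.48 V.
Then V_B = V_A × (R3‖R_L)/(R2 + R3‖R_L) = 14.48 × 314.4/874.4 = 5.21 V.

V ≈ 5.21 V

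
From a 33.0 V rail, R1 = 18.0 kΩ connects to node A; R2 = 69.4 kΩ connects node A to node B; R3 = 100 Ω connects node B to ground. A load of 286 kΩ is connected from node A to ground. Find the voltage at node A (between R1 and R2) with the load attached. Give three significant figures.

Below node A the series string R2+R3 = 69500 Ω sits in parallel with the 286000 Ω load: 55910 Ω.
V_A = 33.0 × 55910/(18000 + 55910) = 25.0 V.

V ≈ 25.0 V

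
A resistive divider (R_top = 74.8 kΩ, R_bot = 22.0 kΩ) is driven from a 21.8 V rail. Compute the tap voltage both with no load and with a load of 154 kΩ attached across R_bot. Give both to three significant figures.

Open-circuit: V = 21.8 × 22.0/(74.8 + 22.0) = 4.95 V.
With the load, R_bot becomes R_bot‖R_L = 19.25 kΩ, so V = 21.8 × 19.25/94.05 = 4.46 V.

Unloaded: 4.95 V; loaded: 4.46 V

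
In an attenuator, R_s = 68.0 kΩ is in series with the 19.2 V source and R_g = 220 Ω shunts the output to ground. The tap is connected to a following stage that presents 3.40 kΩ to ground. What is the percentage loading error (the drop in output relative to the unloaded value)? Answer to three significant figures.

The divider's output (Thévenin) resistance is R_s‖R_g = 219.3 Ω.
Fractional drop under load = R_th/(R_th + R_L) = 219.3 / (219.3 + 3400) = 0.06059.
So the output falls by 6.06 %.

6.06 %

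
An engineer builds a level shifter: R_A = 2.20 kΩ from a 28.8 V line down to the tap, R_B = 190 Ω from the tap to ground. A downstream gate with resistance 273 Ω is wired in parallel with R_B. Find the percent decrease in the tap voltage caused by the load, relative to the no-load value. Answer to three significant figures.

The divider's output (Thévenin) resistance is R_A‖R_B = 174.9 Ω.
Fractional drop under load = R_th/(R_th + R_L) = 174.9 / (174.9 + 273) = 0.3905.
So the output falls by 39.0 %.

39.0 %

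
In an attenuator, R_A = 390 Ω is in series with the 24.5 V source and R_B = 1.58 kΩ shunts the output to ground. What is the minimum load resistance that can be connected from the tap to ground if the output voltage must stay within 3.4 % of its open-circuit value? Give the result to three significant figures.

Output resistance R_th = R_A‖R_B = (390 × 1580)/1970 = 312.8 Ω.
The fractional drop is R_th/(R_th + R_L); requiring this ≤ 0.0340 gives R_L ≥ R_th(1/0.0340 − 1) = 312.8 × 28.41 = 8.89 kΩ.

R_L(min) ≈ 8.89 kΩ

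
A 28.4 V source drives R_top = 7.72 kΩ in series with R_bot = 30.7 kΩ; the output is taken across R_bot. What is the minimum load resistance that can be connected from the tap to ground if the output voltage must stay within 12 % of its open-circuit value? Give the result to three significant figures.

Output resistance R_th = R_top‖R_bot = (7.72 × 30.7)/38.42 = 6.169 kΩ.
The fractional drop is R_th/(R_th + R_L); requiring this ≤ 0.120 gives R_L ≥ R_th(1/0.120 − 1) = 6.169 × 7.333 = 45.2 kΩ.

R_L(min) ≈ 45.2 kΩ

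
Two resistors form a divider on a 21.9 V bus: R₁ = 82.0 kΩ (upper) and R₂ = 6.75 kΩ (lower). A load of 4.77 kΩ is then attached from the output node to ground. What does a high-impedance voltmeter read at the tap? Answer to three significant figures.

The load sits in parallel with R₂: R₂‖R_L = (6.75 × 4.77) / (6.75 + 4.77) = 2.795 kΩ.
V_out = 21.9 × 2.795 / (82.0 + 2.795) = 21.9 × 2.795/84.79 = 0.722 V.

V_out ≈ 0.722 V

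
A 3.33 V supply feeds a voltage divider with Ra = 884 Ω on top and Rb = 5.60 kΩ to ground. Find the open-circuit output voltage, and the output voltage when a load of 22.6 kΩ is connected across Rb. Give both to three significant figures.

Unloaded: 2.88 V; loaded: 2.78 V

Open-circuit: V = 3.33 × 5600/(884 + 5600) = 2.88 V.
With the load, Rb becomes Rb‖R_L = 4488 Ω, so V = 3.33 × 4488/5372 = 2.78 V.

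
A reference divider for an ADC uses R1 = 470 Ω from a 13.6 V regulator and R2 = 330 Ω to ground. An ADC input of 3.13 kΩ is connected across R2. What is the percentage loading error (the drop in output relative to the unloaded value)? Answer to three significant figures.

5.83 %

The divider's output (Thévenin) resistance is R1‖R2 = 193.9 Ω.
Fractional drop under load = R_th/(R_th + R_L) = 193.9 / (193.9 + 3130) = 0.05833.
So the output falls by 5.83 %.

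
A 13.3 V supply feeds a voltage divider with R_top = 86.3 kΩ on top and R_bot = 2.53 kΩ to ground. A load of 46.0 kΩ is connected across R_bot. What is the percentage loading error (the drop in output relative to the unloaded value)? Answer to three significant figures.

5.07 %

The divider's output (Thévenin) resistance is R_top‖R_bot = 2.458 kΩ.
Fractional drop under load = R_th/(R_th + R_L) = 2.458 / (2.458 + 46.0) = 0.05072.
So the output falls by 5.07 %.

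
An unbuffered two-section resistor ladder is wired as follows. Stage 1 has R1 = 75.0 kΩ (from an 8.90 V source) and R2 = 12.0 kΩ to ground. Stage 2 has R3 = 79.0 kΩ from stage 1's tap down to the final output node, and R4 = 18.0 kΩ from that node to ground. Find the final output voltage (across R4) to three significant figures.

Stage 2 presents R3+R4 = 97.00 kΩ as a load on stage 1's tap.
Stage 1's lower leg becomes R2‖(R3+R4) = 10.68 kΩ, so V_mid = 8.90 × 10.68/85.68 = 1.109 V.
Stage 2 is itself unloaded: V_out = V_mid × R4/(R3+R4) = 1.109 × 18.0/97.00 = 0.206 V.

V_out ≈ 0.206 V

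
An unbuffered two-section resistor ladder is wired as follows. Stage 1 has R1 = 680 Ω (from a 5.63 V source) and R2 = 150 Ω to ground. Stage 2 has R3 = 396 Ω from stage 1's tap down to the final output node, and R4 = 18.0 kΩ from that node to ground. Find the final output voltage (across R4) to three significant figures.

V_out ≈ 0.989 V

Stage 2 presents R3+R4 = 18400 Ω as a load on stage 1's tap.
Stage 1's lower leg becomes R2‖(R3+R4) = 148.8 Ω, so V_mid = 5.63 × 148.8/828.8 = 1.011 V.
Stage 2 is itself unloaded: V_out = V_mid × R4/(R3+R4) = 1.011 × 18000/18400 = 0.989 V.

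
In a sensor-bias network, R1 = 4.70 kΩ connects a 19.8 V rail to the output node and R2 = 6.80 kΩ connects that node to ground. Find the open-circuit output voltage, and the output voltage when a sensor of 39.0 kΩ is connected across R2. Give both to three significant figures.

Open-circuit: V = 19.8 × 6.80/(4.70 + 6.80) = 11.7 V.
With the load, R2 becomes R2‖R_L = 5.790 kΩ, so V = 19.8 × 5.790/10.49 = 10.9 V.

Unloaded: 11.7 V; loaded: 10.9 V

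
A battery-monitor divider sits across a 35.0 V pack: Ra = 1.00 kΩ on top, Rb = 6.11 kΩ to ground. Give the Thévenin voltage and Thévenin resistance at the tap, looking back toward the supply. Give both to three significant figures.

V_th is the open-circuit tap voltage: 35.0 × 6.11/(1.00 + 6.11) = 30.1 V.
With the supply zeroed, Ra and Rb appear in parallel from the tap: R_th = Ra‖Rb = (1.00 × 6.11)/7.110 = 859 Ω.

V_th = 30.1 V, R_th = 859 Ω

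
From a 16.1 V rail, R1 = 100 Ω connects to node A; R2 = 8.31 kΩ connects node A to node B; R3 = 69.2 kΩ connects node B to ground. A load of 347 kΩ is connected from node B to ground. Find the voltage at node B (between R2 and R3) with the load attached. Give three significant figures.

At node B, R3 is in parallel with the load: R3‖R_L = 57690 Ω.
Below node A the resistance is R2 + (R3‖R_L) = 66000 Ω, so V_A = 16.1 × 66000/66100 = 16.08 V.
Then V_B = V_A × (R3‖R_L)/(R2 + R3‖R_L) = 16.08 × 57690/66000 = 14.1 V.

V ≈ 14.1 V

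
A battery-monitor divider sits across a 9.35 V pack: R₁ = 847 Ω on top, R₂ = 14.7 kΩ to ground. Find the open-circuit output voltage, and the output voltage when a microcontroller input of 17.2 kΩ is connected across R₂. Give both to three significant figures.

Open-circuit: V = 9.35 × 14700/(847 + 14700) = 8.84 V.
With the load, R₂ becomes R₂‖R_L = 7926 Ω, so V = 9.35 × 7926/8773 = 8.45 V.

Unloaded: 8.84 V; loaded: 8.45 V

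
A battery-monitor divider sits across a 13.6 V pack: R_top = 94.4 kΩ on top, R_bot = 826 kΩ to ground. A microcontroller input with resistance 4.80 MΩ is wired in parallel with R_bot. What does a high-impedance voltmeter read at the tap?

V_out ≈ 12.0 V

The load sits in parallel with R_bot: R_bot‖R_L = (826 × 4800) / (826 + 4800) = 704.7 kΩ.
V_out = 13.6 × 704.7 / (94.4 + 704.7) = 13.6 × 704.7/799.1 = 12.0 V.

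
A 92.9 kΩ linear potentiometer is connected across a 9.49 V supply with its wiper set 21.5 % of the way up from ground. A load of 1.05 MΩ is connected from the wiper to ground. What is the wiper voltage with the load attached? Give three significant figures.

V ≈ 2.01 V

The wiper splits the pot into (1−α)R = 72.93 kΩ above and αR = 19.97 kΩ below.
Lower section ‖ load = 19.60 kΩ.
V_wiper = 9.49 × 19.60/(72.93 + 19.60) = 2.01 V.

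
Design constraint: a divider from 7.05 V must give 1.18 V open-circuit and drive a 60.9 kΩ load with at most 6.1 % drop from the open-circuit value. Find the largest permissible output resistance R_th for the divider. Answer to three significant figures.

R_th ≤ 3.96 kΩ

Loading drop = R_th/(R_th + R_L) ≤ 0.0610, so R_th ≤ R_L · ε/(1−ε) = 60.9 kΩ × 0.0610/0.9390 = 3.96 kΩ.
(Any R1, R2 with R2/(R1+R2) = 0.167 and R1‖R2 ≤ 3.96 kΩ will meet the spec.)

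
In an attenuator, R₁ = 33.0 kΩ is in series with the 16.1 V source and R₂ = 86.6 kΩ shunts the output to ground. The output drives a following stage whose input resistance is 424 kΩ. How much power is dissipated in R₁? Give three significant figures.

P ≈ 0.777 mW

Total resistance from the source is R₁ + (R₂‖R_L) = 104.9 kΩ, so I = 16.1/104.9 kΩ = 0.1535 mA.
P = I²·R₁ = (0.1535 mA)² × 33.0 kΩ = 0.777 mW.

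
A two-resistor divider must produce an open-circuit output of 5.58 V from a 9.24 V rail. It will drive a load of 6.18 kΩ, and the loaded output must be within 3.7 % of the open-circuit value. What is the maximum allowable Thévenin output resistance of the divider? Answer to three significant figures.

R_th ≤ 237 Ω

Loading drop = R_th/(R_th + R_L) ≤ 0.0370, so R_th ≤ R_L · ε/(1−ε) = 6.18 kΩ × 0.0370/0.9630 = 237 Ω.
(Any R1, R2 with R2/(R1+R2) = 0.604 and R1‖R2 ≤ 237 Ω will meet the spec.)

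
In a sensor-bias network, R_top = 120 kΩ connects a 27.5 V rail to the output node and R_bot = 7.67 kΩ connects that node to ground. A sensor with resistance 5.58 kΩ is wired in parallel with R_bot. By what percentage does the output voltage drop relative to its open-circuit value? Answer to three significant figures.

The divider's output (Thévenin) resistance is R_top‖R_bot = 7.209 kΩ.
Fractional drop under load = R_th/(R_th + R_L) = 7.209 / (7.209 + 5.58) = 0.5637.
So the output falls by 56.4 %.

56.4 %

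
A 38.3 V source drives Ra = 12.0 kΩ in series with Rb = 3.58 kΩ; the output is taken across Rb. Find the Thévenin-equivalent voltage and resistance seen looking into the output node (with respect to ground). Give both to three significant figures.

V_th is the open-circuit tap voltage: 38.3 × 3.58/(12.0 + 3.58) = 8.80 V.
With the supply zeroed, Ra and Rb appear in parallel from the tap: R_th = Ra‖Rb = (12.0 × 3.58)/15.58 = 2.76 kΩ.

V_th = 8.80 V, R_th = 2.76 kΩ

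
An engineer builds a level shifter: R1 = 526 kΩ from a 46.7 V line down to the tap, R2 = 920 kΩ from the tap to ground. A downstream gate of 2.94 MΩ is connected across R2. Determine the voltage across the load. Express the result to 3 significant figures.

V_out ≈ 26.7 V

The load sits in parallel with R2: R2‖R_L = (920 × 2940) / (920 + 2940) = 700.7 kΩ.
V_out = 46.7 × 700.7 / (526 + 700.7) = 46.7 × 700.7/1227 = 26.7 V.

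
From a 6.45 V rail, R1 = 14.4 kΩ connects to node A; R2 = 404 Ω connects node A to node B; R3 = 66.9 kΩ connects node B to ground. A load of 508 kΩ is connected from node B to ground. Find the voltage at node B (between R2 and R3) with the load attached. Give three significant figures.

V ≈ 5.16 V

At node B, R3 is in parallel with the load: R3‖R_L = 59110 Ω.
Below node A the resistance is R2 + (R3‖R_L) = 59520 Ω, so V_A = 6.45 × 59520/73920 = 5.193 V.
Then V_B = V_A × (R3‖R_L)/(R2 + R3‖R_L) = 5.193 × 59110/59520 = 5.16 V.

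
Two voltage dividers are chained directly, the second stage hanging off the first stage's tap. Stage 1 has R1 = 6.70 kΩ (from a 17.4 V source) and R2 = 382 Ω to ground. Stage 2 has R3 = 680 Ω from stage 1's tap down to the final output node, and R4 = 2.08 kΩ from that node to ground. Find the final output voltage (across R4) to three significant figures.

V_out ≈ 0.625 V

Stage 2 presents R3+R4 = 2760 Ω as a load on stage 1's tap.
Stage 1's lower leg becomes R2‖(R3+R4) = 335.6 Ω, so V_mid = 17.4 × 335.6/7036 = 0.8299 V.
Stage 2 is itself unloaded: V_out = V_mid × R4/(R3+R4) = 0.8299 × 2080/2760 = 0.625 V.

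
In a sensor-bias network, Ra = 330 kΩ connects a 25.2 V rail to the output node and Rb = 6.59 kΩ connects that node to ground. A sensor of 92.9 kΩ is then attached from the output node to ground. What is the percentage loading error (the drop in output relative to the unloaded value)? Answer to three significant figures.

The divider's output (Thévenin) resistance is Ra‖Rb = 6.461 kΩ.
Fractional drop under load = R_th/(R_th + R_L) = 6.461 / (6.461 + 92.9) = 0.06503.
So the output falls by 6.50 %.

6.50 %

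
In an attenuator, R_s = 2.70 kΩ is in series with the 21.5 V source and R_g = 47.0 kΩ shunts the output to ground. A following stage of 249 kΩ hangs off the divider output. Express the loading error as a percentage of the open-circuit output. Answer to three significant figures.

The divider's output (Thévenin) resistance is R_s‖R_g = 2.553 kΩ.
Fractional drop under load = R_th/(R_th + R_L) = 2.553 / (2.553 + 249) = 0.01015.
So the output falls by 1.02 %.

1.02 %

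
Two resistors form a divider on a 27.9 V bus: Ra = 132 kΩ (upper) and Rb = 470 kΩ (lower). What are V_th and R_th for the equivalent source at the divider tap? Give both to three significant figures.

V_th is the open-circuit tap voltage: 27.9 × 470/(132 + 470) = 21.8 V.
With the supply zeroed, Ra and Rb appear in parallel from the tap: R_th = Ra‖Rb = (132 × 470)/602.0 = 103 kΩ.

V_th = 21.8 V, R_th = 103 kΩ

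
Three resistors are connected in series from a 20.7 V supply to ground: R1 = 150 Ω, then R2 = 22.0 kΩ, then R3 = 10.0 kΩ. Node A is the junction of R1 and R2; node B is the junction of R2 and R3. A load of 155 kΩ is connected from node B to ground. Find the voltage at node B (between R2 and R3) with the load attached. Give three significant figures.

At node B, R3 is in parallel with the load: R3‖R_L = 9394 Ω.
Below node A the resistance is R2 + (R3‖R_L) = 31390 Ω, so V_A = 20.7 × 31390/31540 = 20.60 V.
Then V_B = V_A × (R3‖R_L)/(R2 + R3‖R_L) = 20.60 × 9394/31390 = 6.16 V.

V ≈ 6.16 V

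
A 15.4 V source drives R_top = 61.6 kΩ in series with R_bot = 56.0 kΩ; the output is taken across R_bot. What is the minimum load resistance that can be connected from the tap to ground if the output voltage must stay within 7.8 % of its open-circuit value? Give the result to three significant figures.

R_L(min) ≈ 347 kΩ

Output resistance R_th = R_top‖R_bot = (61.6 × 56.0)/117.6 = 29.33 kΩ.
The fractional drop is R_th/(R_th + R_L); requiring this ≤ 0.0780 gives R_L ≥ R_th(1/0.0780 − 1) = 29.33 × 11.82 = 347 kΩ.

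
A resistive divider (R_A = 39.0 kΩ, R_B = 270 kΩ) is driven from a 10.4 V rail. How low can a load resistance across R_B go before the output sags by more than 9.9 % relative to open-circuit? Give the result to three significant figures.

Output resistance R_th = R_A‖R_B = (39.0 × 270)/309.0 = 34.08 kΩ.
The fractional drop is R_th/(R_th + R_L); requiring this ≤ 0.0990 gives R_L ≥ R_th(1/0.0990 − 1) = 34.08 × 9.101 = 310 kΩ.

R_L(min) ≈ 310 kΩ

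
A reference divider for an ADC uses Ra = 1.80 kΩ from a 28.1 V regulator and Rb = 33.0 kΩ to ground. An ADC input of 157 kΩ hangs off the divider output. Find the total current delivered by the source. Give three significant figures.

Rb‖R_L = 27.27 kΩ, so the source sees Ra + Rb‖R_L = 29.07 kΩ.
I = 28.1 V / 29.07 kΩ = 0.967 mA.

I ≈ 0.967 mA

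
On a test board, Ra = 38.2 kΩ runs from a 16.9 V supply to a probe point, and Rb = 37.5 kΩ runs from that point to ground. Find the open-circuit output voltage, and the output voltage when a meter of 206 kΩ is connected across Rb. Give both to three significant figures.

Open-circuit: V = 16.9 × 37.5/(38.2 + 37.5) = 8.37 V.
With the load, Rb becomes Rb‖R_L = 31.72 kΩ, so V = 16.9 × 31.72/69.92 = 7.67 V.

Unloaded: 8.37 V; loaded: 7.67 V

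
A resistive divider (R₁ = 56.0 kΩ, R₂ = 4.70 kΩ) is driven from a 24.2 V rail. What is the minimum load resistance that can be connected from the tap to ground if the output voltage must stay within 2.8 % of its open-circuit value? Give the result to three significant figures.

Output resistance R_th = R₁‖R₂ = (56.0 × 4.70)/60.70 = 4.336 kΩ.
The fractional drop is R_th/(R_th + R_L); requiring this ≤ 0.0280 gives R_L ≥ R_th(1/0.0280 − 1) = 4.336 × 34.71 = 151 kΩ.

R_L(min) ≈ 151 kΩ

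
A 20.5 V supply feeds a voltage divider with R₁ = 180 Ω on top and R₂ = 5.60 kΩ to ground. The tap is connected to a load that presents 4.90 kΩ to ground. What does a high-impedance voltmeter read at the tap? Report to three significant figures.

V_out ≈ 19.2 V

The load sits in parallel with R₂: R₂‖R_L = (5600 × 4900) / (5600 + 4900) = 2613 Ω.
V_out = 20.5 × 2613 / (180 + 2613) = 20.5 × 2613/2793 = 19.2 V.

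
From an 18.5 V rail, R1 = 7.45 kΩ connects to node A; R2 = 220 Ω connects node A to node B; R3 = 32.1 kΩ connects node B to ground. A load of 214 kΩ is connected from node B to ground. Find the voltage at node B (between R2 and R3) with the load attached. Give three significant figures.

At node B, R3 is in parallel with the load: R3‖R_L = 27910 Ω.
Below node A the resistance is R2 + (R3‖R_L) = 28130 Ω, so V_A = 18.5 × 28130/35580 = 14.63 V.
Then V_B = V_A × (R3‖R_L)/(R2 + R3‖R_L) = 14.63 × 27910/28130 = 14.5 V.

V ≈ 14.5 V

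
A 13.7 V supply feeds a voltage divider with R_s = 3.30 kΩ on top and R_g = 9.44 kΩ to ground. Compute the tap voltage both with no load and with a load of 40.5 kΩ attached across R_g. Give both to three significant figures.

Open-circuit: V = 13.7 × 9.44/(3.30 + 9.44) = 10.2 V.
With the load, R_g becomes R_g‖R_L = 7.656 kΩ, so V = 13.7 × 7.656/10.96 = 9.57 V.

Unloaded: 10.2 V; loaded: 9.57 V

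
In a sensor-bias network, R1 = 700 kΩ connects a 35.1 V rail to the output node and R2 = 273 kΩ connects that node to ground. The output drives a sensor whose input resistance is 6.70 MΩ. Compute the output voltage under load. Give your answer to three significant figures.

V_out ≈ 9.57 V

The load sits in parallel with R2: R2‖R_L = (273 × 6700) / (273 + 6700) = 262.3 kΩ.
V_out = 35.1 × 262.3 / (700 + 262.3) = 35.1 × 262.3/962.3 = 9.57 V.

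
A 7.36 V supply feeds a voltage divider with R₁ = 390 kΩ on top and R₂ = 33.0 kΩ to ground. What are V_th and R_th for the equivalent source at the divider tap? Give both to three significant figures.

V_th = 0.574 V, R_th = 30.4 kΩ

V_th is the open-circuit tap voltage: 7.36 × 33.0/(390 + 33.0) = 0.574 V.
With the supply zeroed, R₁ and R₂ appear in parallel from the tap: R_th = R₁‖R₂ = (390 × 33.0)/423.0 = 30.4 kΩ.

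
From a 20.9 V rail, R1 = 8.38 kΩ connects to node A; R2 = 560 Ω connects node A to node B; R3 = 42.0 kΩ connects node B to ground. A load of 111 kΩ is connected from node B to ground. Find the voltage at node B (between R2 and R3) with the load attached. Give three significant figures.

V ≈ 16.2 V

At node B, R3 is in parallel with the load: R3‖R_L = 30470 Ω.
Below node A the resistance is R2 + (R3‖R_L) = 31030 Ω, so V_A = 20.9 × 31030/39410 = 16.46 V.
Then V_B = V_A × (R3‖R_L)/(R2 + R3‖R_L) = 16.46 × 30470/31030 = 16.2 V.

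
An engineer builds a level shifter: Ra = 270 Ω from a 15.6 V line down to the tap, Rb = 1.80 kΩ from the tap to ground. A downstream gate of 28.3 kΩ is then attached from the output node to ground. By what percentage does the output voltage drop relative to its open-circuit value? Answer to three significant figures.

0.823 %

The divider's output (Thévenin) resistance is Ra‖Rb = 234.8 Ω.
Fractional drop under load = R_th/(R_th + R_L) = 234.8 / (234.8 + 28300) = 0.008228.
So the output falls by 0.823 %.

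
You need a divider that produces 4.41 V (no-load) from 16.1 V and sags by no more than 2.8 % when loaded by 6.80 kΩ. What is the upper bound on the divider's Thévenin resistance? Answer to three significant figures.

R_th ≤ 196 Ω

Loading drop = R_th/(R_th + R_L) ≤ 0.0280, so R_th ≤ R_L · ε/(1−ε) = 6.80 kΩ × 0.0280/0.9720 = 196 Ω.
(Any R1, R2 with R2/(R1+R2) = 0.274 and R1‖R2 ≤ 196 Ω will meet the spec.)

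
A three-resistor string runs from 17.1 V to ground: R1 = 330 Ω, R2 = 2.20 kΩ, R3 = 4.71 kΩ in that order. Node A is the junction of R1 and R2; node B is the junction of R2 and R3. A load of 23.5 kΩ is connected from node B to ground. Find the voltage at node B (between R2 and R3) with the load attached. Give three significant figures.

At node B, R3 is in parallel with the load: R3‖R_L = 3924 Ω.
Below node A the resistance is R2 + (R3‖R_L) = 6124 Ω, so V_A = 17.1 × 6124/6454 = 16.23 V.
Then V_B = V_A × (R3‖R_L)/(R2 + R3‖R_L) = 16.23 × 3924/6124 = 10.4 V.

V ≈ 10.4 V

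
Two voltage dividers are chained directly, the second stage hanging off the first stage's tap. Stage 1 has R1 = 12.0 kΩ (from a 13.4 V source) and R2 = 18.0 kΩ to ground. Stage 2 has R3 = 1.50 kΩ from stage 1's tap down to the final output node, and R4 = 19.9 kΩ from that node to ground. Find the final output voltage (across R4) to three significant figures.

V_out ≈ 5.59 V

Stage 2 presents R3+R4 = 21.40 kΩ as a load on stage 1's tap.
Stage 1's lower leg becomes R2‖(R3+R4) = 9.777 kΩ, so V_mid = 13.4 × 9.777/21.78 = 6.016 V.
Stage 2 is itself unloaded: V_out = V_mid × R4/(R3+R4) = 6.016 × 19.9/21.40 = 5.59 V.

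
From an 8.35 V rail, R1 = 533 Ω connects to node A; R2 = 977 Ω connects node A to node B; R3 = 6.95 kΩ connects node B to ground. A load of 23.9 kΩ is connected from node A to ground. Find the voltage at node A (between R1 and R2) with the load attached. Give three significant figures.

Below node A the series string R2+R3 = 7927 Ω sits in parallel with the 23900 Ω load: 5953 Ω.
V_A = 8.35 × 5953/(533 + 5953) = 7.66 V.

V ≈ 7.66 V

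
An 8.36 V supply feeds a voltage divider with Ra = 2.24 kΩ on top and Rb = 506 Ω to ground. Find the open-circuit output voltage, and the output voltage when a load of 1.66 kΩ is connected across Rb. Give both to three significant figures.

Open-circuit: V = 8.36 × 506/(2240 + 506) = 1.54 V.
With the load, Rb becomes Rb‖R_L = 387.8 Ω, so V = 8.36 × 387.8/2628 = 1.23 V.

Unloaded: 1.54 V; loaded: 1.23 V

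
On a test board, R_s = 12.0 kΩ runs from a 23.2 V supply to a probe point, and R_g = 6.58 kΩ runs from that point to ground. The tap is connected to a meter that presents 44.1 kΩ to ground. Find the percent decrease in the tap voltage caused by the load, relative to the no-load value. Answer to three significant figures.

8.79 %

The divider's output (Thévenin) resistance is R_s‖R_g = 4.250 kΩ.
Fractional drop under load = R_th/(R_th + R_L) = 4.250 / (4.250 + 44.1) = 0.08790.
So the output falls by 8.79 %.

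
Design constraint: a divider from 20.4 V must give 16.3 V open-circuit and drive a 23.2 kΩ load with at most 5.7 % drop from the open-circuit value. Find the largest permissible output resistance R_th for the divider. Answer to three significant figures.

R_th ≤ 1.40 kΩ

Loading drop = R_th/(R_th + R_L) ≤ 0.0570, so R_th ≤ R_L · ε/(1−ε) = 23.2 kΩ × 0.0570/0.9430 = 1.40 kΩ.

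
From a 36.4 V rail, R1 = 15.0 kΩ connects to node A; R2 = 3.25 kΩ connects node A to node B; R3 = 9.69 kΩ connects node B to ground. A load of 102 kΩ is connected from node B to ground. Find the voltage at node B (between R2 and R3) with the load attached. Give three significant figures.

V ≈ 11.9 V

At node B, R3 is in parallel with the load: R3‖R_L = 8.849 kΩ.
Below node A the resistance is R2 + (R3‖R_L) = 12.10 kΩ, so V_A = 36.4 × 12.10/27.10 = 16.25 V.
Then V_B = V_A × (R3‖R_L)/(R2 + R3‖R_L) = 16.25 × 8.849/12.10 = 11.9 V.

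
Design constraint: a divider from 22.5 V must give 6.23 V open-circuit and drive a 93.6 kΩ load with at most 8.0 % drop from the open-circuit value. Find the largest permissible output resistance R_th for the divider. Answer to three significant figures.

R_th ≤ 8.14 kΩ

Loading drop = R_th/(R_th + R_L) ≤ 0.0800, so R_th ≤ R_L · ε/(1−ε) = 93.6 kΩ × 0.0800/0.9200 = 8.14 kΩ.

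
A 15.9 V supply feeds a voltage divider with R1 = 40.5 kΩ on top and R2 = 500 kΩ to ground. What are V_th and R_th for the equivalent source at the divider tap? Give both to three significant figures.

V_th = 14.7 V, R_th = 37.5 kΩ

V_th is the open-circuit tap voltage: 15.9 × 500/(40.5 + 500) = 14.7 V.
With the supply zeroed, R1 and R2 appear in parallel from the tap: R_th = R1‖R2 = (40.5 × 500)/540.5 = 37.5 kΩ.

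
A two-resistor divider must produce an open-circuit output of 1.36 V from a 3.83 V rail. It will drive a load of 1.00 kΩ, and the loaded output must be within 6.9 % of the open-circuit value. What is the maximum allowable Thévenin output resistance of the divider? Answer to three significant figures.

Loading drop = R_th/(R_th + R_L) ≤ 0.0690, so R_th ≤ R_L · ε/(1−ε) = 1.00 kΩ × 0.0690/0.9310 = 74.1 Ω.
(Any R1, R2 with R2/(R1+R2) = 0.355 and R1‖R2 ≤ 74.1 Ω will meet the spec.)

R_th ≤ 74.1 Ω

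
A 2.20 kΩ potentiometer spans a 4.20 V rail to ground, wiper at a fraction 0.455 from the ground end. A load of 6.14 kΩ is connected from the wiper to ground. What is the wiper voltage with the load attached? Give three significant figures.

The wiper splits the pot into (1−α)R = 1.199 kΩ above and αR = 1.001 kΩ below.
Lower section ‖ load = 0.8607 kΩ.
V_wiper = 4.20 × 0.8607/(1.199 + 0.8607) = 1.76 V.

V ≈ 1.76 V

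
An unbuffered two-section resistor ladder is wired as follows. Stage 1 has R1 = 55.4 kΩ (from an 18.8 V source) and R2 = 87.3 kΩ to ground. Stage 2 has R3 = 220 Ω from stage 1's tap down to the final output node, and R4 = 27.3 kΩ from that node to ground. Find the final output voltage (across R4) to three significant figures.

Stage 2 presents R3+R4 = 27520 Ω as a load on stage 1's tap.
Stage 1's lower leg becomes R2‖(R3+R4) = 20920 Ω, so V_mid = 18.8 × 20920/76320 = 5.154 V.
Stage 2 is itself unloaded: V_out = V_mid × R4/(R3+R4) = 5.154 × 27300/27520 = 5.11 V.

V_out ≈ 5.11 V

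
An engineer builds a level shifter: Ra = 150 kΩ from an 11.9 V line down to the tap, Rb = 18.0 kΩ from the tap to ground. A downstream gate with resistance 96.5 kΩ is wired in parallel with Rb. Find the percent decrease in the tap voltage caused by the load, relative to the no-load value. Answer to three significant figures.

The divider's output (Thévenin) resistance is Ra‖Rb = 16.07 kΩ.
Fractional drop under load = R_th/(R_th + R_L) = 16.07 / (16.07 + 96.5) = 0.1428.
So the output falls by 14.3 %.

14.3 %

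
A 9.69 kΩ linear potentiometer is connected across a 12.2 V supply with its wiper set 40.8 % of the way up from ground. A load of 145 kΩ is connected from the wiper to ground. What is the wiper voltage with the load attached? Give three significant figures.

The wiper splits the pot into (1−α)R = 5.736 kΩ above and αR = 3.954 kΩ below.
Lower section ‖ load = 3.849 kΩ.
V_wiper = 12.2 × 3.849/(5.736 + 3.849) = 4.90 V.

V ≈ 4.90 V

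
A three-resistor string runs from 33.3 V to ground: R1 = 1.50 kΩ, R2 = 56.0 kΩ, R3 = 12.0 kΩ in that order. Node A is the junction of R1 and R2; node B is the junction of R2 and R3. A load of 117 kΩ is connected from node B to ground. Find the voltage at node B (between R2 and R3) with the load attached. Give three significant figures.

At node B, R3 is in parallel with the load: R3‖R_L = 10.88 kΩ.
Below node A the resistance is R2 + (R3‖R_L) = 66.88 kΩ, so V_A = 33.3 × 66.88/68.38 = 32.57 V.
Then V_B = V_A × (R3‖R_L)/(R2 + R3‖R_L) = 32.57 × 10.88/66.88 = 5.30 V.

V ≈ 5.30 V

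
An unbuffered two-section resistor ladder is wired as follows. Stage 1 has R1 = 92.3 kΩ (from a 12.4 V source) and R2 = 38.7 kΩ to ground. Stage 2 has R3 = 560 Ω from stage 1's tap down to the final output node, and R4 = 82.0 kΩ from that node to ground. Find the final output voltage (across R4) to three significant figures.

V_out ≈ 2.74 V

Stage 2 presents R3+R4 = 82560 Ω as a load on stage 1's tap.
Stage 1's lower leg becomes R2‖(R3+R4) = 26350 Ω, so V_mid = 12.4 × 26350/118600 = 2.754 V.
Stage 2 is itself unloaded: V_out = V_mid × R4/(R3+R4) = 2.754 × 82000/82560 = 2.74 V.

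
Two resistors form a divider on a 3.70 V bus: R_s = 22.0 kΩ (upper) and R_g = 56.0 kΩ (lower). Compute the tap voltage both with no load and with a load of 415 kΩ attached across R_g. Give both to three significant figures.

Unloaded: 2.66 V; loaded: 2.56 V

Open-circuit: V = 3.70 × 56.0/(22.0 + 56.0) = 2.66 V.
With the load, R_g becomes R_g‖R_L = 49.34 kΩ, so V = 3.70 × 49.34/71.34 = 2.56 V.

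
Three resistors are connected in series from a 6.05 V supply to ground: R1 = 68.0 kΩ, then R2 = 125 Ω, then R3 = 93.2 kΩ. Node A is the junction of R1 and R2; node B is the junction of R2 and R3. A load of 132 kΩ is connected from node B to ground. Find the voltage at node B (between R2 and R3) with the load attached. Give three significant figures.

At node B, R3 is in parallel with the load: R3‖R_L = 54630 Ω.
Below node A the resistance is R2 + (R3‖R_L) = 54750 Ω, so V_A = 6.05 × 54750/122800 = 2.699 V.
Then V_B = V_A × (R3‖R_L)/(R2 + R3‖R_L) = 2.699 × 54630/54750 = 2.69 V.

V ≈ 2.69 V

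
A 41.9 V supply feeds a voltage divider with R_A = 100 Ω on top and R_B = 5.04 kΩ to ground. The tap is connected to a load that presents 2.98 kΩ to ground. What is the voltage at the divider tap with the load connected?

V_out ≈ 39.8 V

The load sits in parallel with R_B: R_B‖R_L = (5040 × 2980) / (5040 + 2980) = 1873 Ω.
V_out = 41.9 × 1873 / (100 + 1873) = 41.9 × 1873/1973 = 39.8 V.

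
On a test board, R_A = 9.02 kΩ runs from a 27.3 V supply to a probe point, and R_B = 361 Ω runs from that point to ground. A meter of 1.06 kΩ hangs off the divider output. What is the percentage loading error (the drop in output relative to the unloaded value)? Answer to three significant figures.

Unloaded V = 27.3 × 361/9381 = 1.051 V.
Loaded: R_B‖R_L = 269.3 Ω, giving V = 27.3 × 269.3/9289 = 0.7914 V.
Drop = (1.051 − 0.7914) / 1.051 = 24.7 %.

24.7 %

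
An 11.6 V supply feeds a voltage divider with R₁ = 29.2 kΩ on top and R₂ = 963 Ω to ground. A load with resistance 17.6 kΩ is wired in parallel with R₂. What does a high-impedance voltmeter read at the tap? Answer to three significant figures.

The load sits in parallel with R₂: R₂‖R_L = (963 × 17600) / (963 + 17600) = 913.0 Ω.
V_out = 11.6 × 913.0 / (29200 + 913.0) = 11.6 × 913.0/30110 = 0.352 V.

V_out ≈ 0.352 V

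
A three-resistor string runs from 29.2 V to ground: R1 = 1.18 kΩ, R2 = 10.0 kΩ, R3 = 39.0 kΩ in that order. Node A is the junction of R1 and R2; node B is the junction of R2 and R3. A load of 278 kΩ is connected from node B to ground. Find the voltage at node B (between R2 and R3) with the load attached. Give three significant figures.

At node B, R3 is in parallel with the load: R3‖R_L = 34.20 kΩ.
Below node A the resistance is R2 + (R3‖R_L) = 44.20 kΩ, so V_A = 29.2 × 44.20/45.38 = 28.44 V.
Then V_B = V_A × (R3‖R_L)/(R2 + R3‖R_L) = 28.44 × 34.20/44.20 = 22.0 V.

V ≈ 22.0 V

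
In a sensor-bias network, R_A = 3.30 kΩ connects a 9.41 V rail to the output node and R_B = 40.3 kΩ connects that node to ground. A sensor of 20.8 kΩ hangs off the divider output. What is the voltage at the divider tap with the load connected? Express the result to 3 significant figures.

V_out ≈ 7.59 V

The load sits in parallel with R_B: R_B‖R_L = (40.3 × 20.8) / (40.3 + 20.8) = 13.72 kΩ.
V_out = 9.41 × 13.72 / (3.30 + 13.72) = 9.41 × 13.72/17.02 = 7.59 V.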